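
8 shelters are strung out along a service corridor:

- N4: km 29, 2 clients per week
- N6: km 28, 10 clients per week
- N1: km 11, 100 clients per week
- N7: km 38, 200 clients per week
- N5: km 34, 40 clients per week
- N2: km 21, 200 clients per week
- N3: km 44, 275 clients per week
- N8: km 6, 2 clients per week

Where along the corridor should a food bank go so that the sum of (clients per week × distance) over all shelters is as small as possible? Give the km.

x = 38

For a sum of weighted absolute distances on a line, the optimum is the weighted median (not the mean). Total weight W = 829; half-weight = 414.5.
Sort by position and accumulate weight:
  km 6 (N8, w=2) → cum 2
  km 11 (N1, w=100) → cum 102
  km 21 (N2, w=200) → cum 302
  km 28 (N6, w=10) → cum 312
  km 29 (N4, w=2) → cum 314
  km 34 (N5, w=40) → cum 354
  km 38 (N7, w=200) → cum 554  ≥ 414.5 → median here
  km 44 (N3, w=275) → cum 829
Optimal location: km 38.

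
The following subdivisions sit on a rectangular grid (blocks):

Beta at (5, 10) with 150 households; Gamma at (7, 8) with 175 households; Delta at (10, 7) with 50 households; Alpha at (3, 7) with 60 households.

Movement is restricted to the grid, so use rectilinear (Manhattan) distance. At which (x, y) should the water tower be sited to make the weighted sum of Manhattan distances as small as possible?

(7, 8)

Manhattan distance separates: Σwᵢ(|x−xᵢ|+|y−yᵢ|) = Σwᵢ|x−xᵢ| + Σwᵢ|y−yᵢ|, so x and y are optimised independently as 1-D weighted medians.
Total weight W = 435; half = 217.5.
x-coordinate, sorted with cumulative weight:
  x=3 (Alpha, w=60) cum 60
  x=5 (Beta, w=150) cum 210
  x=7 (Gamma, w=175) cum 385  ← median
  x=10 (Delta, w=50) cum 435
⇒ x* = 7
y-coordinate, sorted with cumulative weight:
  y=7 (Delta, w=50) cum 50
  y=7 (Alpha, w=60) cum 110
  y=8 (Gamma, w=175) cum 285  ← median
  y=10 (Beta, w=150) cum 435
⇒ y* = 8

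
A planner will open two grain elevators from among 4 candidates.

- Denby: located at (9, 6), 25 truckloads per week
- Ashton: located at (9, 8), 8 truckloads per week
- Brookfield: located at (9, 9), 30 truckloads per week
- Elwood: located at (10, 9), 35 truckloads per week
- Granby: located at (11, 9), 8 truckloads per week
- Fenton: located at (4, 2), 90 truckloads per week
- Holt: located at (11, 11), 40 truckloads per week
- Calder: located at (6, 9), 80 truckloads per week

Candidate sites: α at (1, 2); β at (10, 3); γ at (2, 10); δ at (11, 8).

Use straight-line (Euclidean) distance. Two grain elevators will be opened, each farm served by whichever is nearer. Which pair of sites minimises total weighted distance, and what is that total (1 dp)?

{α, δ}, total 1009.2

Evaluate every pair (each demand assigned to the nearer of the two):
  {α, δ}: total = 1009.2
  {β, δ}: total = 1286.7
  {γ, δ}: total = 1403.3
  {α, β}: total = 1730.4
  {β, γ}: total = 1760.8
  {α, γ}: total = 1788.6
Best pair: {α, δ} with total 1009.2.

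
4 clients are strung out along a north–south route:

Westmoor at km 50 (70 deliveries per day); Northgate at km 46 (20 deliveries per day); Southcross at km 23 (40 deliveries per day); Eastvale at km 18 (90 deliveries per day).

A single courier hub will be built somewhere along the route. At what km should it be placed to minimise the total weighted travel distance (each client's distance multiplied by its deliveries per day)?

For a sum of weighted absolute distances on a line, the optimum is the weighted median (not the mean). Total weight W = 220; half-weight = 110.
Sort by position and accumulate weight:
  km 18 (Eastvale, w=90) → cum 90
  km 23 (Southcross, w=40) → cum 130  ≥ 110 → median here
  km 46 (Northgate, w=20) → cum 150
  km 50 (Westmoor, w=70) → cum 220
Optimal location: km 23.

x = 23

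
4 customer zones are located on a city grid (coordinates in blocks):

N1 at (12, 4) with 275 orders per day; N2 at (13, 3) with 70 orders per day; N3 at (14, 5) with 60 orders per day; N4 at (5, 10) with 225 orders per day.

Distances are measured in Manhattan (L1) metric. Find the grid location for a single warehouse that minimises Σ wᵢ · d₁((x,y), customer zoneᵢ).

(12, 4)

Manhattan distance separates: Σwᵢ(|x−xᵢ|+|y−yᵢ|) = Σwᵢ|x−xᵢ| + Σwᵢ|y−yᵢ|, so x and y are optimised independently as 1-D weighted medians.
Total weight W = 630; half = 315.
x-coordinate, sorted with cumulative weight:
  x=5 (N4, w=225) cum 225
  x=12 (N1, w=275) cum 500  ← median
  x=13 (N2, w=70) cum 570
  x=14 (N3, w=60) cum 630
⇒ x* = 12
y-coordinate, sorted with cumulative weight:
  y=3 (N2, w=70) cum 70
  y=4 (N1, w=275) cum 345  ← median
  y=5 (N3, w=60) cum 405
  y=10 (N4, w=225) cum 630
⇒ y* = 4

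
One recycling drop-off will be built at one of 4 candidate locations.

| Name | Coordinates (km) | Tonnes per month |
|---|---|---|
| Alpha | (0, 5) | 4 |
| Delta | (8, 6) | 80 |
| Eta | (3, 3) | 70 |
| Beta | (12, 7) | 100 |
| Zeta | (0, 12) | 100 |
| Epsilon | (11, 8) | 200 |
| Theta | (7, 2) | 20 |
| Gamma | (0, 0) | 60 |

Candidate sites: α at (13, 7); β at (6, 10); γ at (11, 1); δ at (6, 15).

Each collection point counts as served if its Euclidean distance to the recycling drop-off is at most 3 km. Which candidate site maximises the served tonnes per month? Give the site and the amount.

α, covering 300

Coverage radius r = 3 km; a point is covered iff (Δx)²+(Δy)² ≤ 3² = 9.
  α (13, 7): covers {Beta, Epsilon} → 300
  β (6, 10): covers {none} → 0
  γ (11, 1): covers {none} → 0
  δ (6, 15): covers {none} → 0
Maximum coverage at α: 300 tonnes per month.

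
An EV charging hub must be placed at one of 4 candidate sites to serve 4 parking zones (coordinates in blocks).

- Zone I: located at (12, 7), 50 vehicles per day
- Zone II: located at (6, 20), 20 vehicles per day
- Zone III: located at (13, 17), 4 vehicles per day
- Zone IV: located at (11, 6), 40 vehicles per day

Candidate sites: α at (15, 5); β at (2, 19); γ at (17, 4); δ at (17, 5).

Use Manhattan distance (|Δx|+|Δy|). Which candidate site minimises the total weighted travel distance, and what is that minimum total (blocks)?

Total weighted distance at each candidate:
  α (15, 5): total = 986
  β (2, 19): total = 2132
  γ (17, 4): total = 1328
  δ (17, 5): total = 1214
Minimum is at α with total 986 blocks.

α, total 986 blocks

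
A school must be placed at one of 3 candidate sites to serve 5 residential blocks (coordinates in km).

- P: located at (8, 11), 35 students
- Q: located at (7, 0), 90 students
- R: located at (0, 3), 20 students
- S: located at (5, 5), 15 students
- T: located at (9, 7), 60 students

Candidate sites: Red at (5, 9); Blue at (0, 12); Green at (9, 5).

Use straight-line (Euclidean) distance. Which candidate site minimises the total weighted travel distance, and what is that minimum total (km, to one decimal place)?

Green, total 1062.0 km

Total weighted distance at each candidate:
  Red (5, 9): total = 1440.5
  Blue (0, 12): total = 2459.3
  Green (9, 5): total = 1062.0
Minimum is at Green with total 1062.0 km.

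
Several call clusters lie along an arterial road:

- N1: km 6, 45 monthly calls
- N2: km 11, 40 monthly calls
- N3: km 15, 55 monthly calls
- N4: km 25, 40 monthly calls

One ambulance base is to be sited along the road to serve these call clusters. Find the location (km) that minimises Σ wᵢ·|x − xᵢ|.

x = 15

For a sum of weighted absolute distances on a line, the optimum is the weighted median (not the mean). Total weight W = 180; half-weight = 90.
Sort by position and accumulate weight:
  km 6 (N1, w=45) → cum 45
  km 11 (N2, w=40) → cum 85
  km 15 (N3, w=55) → cum 140  ≥ 90 → median here
  km 25 (N4, w=40) → cum 180
Optimal location: km 15.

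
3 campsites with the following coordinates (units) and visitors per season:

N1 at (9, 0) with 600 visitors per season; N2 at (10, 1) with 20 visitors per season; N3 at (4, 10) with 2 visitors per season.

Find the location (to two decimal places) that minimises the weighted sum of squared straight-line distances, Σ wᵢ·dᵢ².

The minimiser of Σwᵢ‖p−pᵢ‖² is the weighted centroid p* = (Σwᵢpᵢ)/(Σwᵢ).
Σwᵢ = 622.
Σwᵢxᵢ = 600·9 + 20·10 + 2·4 = 5608.
Σwᵢyᵢ = 600·0 + 20·1 + 2·10 = 40.
x* = 5608/622 = 9.02, y* = 40/622 = 0.06.

(9.02, 0.06)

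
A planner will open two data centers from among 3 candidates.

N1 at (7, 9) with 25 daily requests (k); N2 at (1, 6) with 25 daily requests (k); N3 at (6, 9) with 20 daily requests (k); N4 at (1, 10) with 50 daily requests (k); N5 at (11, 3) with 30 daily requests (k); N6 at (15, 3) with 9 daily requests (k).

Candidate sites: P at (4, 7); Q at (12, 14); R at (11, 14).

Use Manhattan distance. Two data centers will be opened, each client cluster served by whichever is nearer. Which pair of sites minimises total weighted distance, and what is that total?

{P, Q}, total 1061

Evaluate every pair (each demand assigned to the nearer of the two):
  {P, Q}: total = 1061
  {P, R}: total = 1070
  {Q, R}: total = 2031
Best pair: {P, Q} with total 1061.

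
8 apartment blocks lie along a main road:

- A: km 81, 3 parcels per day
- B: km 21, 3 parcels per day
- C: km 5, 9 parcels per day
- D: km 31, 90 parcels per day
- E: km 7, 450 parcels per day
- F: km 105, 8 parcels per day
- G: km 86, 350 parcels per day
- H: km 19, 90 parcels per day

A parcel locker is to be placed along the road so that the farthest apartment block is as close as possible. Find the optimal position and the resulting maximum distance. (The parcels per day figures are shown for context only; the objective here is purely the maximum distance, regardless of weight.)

The 1-center on a line is the midpoint of the two extreme points: leftmost at 5, rightmost at 105.
Optimal location = (5 + 105)/2 = 55; maximum distance = (105 − 5)/2 = 50.

location 55, max distance 50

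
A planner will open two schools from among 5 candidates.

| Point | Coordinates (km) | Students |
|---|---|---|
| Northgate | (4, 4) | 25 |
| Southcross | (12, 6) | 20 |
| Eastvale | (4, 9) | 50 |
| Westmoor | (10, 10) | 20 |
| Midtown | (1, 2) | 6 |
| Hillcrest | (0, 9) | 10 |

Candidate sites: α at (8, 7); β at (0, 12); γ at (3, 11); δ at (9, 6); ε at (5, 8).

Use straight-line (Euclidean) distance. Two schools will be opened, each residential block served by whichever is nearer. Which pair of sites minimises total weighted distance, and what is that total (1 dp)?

{δ, ε}, total 410.5

Evaluate every pair (each demand assigned to the nearer of the two):
  {δ, ε}: total = 410.5
  {α, ε}: total = 422.6
  {γ, δ}: total = 478.6
  {α, γ}: total = 479.0
  {β, ε}: total = 500.4
  {γ, ε}: total = 506.4
  {α, β}: total = 584.8
  {β, δ}: total = 610.8
  {α, δ}: total = 614.8
  {β, γ}: total = 721.2
Best pair: {δ, ε} with total 410.5.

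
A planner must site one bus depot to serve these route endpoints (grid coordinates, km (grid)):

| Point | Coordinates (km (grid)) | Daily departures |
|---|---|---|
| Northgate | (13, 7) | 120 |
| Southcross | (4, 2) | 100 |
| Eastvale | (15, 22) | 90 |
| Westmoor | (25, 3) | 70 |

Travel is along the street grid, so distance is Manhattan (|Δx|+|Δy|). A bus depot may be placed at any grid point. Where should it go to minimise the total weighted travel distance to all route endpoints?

Manhattan distance separates: Σwᵢ(|x−xᵢ|+|y−yᵢ|) = Σwᵢ|x−xᵢ| + Σwᵢ|y−yᵢ|, so x and y are optimised independently as 1-D weighted medians.
Total weight W = 380; half = 190.
x-coordinate, sorted with cumulative weight:
  x=4 (Southcross, w=100) cum 100
  x=13 (Northgate, w=120) cum 220  ← median
  x=15 (Eastvale, w=90) cum 310
  x=25 (Westmoor, w=70) cum 380
⇒ x* = 13
y-coordinate, sorted with cumulative weight:
  y=2 (Southcross, w=100) cum 100
  y=3 (Westmoor, w=70) cum 170
  y=7 (Northgate, w=120) cum 290  ← median
  y=22 (Eastvale, w=90) cum 380
⇒ y* = 7

(13, 7)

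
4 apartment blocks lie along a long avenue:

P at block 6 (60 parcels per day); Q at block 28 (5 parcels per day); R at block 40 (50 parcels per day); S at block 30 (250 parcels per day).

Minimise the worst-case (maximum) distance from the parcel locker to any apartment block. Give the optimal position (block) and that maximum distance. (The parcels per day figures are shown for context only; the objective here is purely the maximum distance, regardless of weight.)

location 23, max distance 17

The 1-center on a line is the midpoint of the two extreme points: leftmost at 6, rightmost at 40.
Optimal location = (6 + 40)/2 = 23; maximum distance = (40 − 6)/2 = 17.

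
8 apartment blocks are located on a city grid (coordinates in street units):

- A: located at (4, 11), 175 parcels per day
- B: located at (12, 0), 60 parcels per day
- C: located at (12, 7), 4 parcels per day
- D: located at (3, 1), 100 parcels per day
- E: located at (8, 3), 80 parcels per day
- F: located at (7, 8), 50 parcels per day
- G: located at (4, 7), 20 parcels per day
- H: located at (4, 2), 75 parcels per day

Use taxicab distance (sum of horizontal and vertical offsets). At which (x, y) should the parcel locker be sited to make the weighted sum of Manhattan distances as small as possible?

(4, 3)

Manhattan distance separates: Σwᵢ(|x−xᵢ|+|y−yᵢ|) = Σwᵢ|x−xᵢ| + Σwᵢ|y−yᵢ|, so x and y are optimised independently as 1-D weighted medians.
Total weight W = 564; half = 282.
x-coordinate, sorted with cumulative weight:
  x=3 (D, w=100) cum 100
  x=4 (A, w=175) cum 275
  x=4 (G, w=20) cum 295  ← median
  x=4 (H, w=75) cum 370
  x=7 (F, w=50) cum 420
  x=8 (E, w=80) cum 500
  x=12 (B, w=60) cum 560
  x=12 (C, w=4) cum 564
⇒ x* = 4
y-coordinate, sorted with cumulative weight:
  y=0 (B, w=60) cum 60
  y=1 (D, w=100) cum 160
  y=2 (H, w=75) cum 235
  y=3 (E, w=80) cum 315  ← median
  y=7 (C, w=4) cum 319
  y=7 (G, w=20) cum 339
  y=8 (F, w=50) cum 389
  y=11 (A, w=175) cum 564
⇒ y* = 3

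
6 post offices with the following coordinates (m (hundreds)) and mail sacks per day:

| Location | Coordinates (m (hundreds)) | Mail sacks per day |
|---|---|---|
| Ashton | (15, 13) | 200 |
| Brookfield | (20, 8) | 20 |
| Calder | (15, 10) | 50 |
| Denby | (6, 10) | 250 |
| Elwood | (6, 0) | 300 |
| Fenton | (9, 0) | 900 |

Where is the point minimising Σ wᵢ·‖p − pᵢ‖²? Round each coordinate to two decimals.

(9.04, 3.35)

The minimiser of Σwᵢ‖p−pᵢ‖² is the weighted centroid p* = (Σwᵢpᵢ)/(Σwᵢ).
Σwᵢ = 1720.
Σwᵢxᵢ = 200·15 + 20·20 + 50·15 + 250·6 + 300·6 + 900·9 = 15550.
Σwᵢyᵢ = 200·13 + 20·8 + 50·10 + 250·10 + 300·0 + 900·0 = 5760.
x* = 15550/1720 = 9.04, y* = 5760/1720 = 3.35.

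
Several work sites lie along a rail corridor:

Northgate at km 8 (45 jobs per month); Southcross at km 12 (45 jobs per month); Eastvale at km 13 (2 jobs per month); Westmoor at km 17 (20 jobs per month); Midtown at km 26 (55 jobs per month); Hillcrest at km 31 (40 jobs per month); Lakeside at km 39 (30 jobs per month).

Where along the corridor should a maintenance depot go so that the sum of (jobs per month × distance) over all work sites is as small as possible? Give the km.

x = 26

For a sum of weighted absolute distances on a line, the optimum is the weighted median (not the mean). Total weight W = 237; half-weight = 118.5.
Sort by position and accumulate weight:
  km 8 (Northgate, w=45) → cum 45
  km 12 (Southcross, w=45) → cum 90
  km 13 (Eastvale, w=2) → cum 92
  km 17 (Westmoor, w=20) → cum 112
  km 26 (Midtown, w=55) → cum 167  ≥ 118.5 → median here
  km 31 (Hillcrest, w=40) → cum 207
  km 39 (Lakeside, w=30) → cum 237
Optimal location: km 26.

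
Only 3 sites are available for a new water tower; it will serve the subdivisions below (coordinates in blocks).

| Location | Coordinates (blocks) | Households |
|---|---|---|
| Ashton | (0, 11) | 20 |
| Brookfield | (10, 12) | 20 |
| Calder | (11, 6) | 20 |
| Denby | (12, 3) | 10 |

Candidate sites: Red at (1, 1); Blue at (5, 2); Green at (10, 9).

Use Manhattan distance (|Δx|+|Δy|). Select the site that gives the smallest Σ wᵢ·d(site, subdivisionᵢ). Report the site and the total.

Total weighted distance at each candidate:
  Red (1, 1): total = 1050
  Blue (5, 2): total = 860
  Green (10, 9): total = 460
Minimum is at Green with total 460 blocks.

Green, total 460 blocks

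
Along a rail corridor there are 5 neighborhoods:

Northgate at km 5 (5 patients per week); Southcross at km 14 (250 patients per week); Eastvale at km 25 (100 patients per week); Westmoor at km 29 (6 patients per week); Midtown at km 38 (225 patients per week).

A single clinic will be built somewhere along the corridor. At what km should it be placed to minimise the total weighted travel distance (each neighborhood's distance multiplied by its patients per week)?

For a sum of weighted absolute distances on a line, the optimum is the weighted median (not the mean). Total weight W = 586; half-weight = 293.
Sort by position and accumulate weight:
  km 5 (Northgate, w=5) → cum 5
  km 14 (Southcross, w=250) → cum 255
  km 25 (Eastvale, w=100) → cum 355  ≥ 293 → median here
  km 29 (Westmoor, w=6) → cum 361
  km 38 (Midtown, w=225) → cum 586
Optimal location: km 25.

x = 25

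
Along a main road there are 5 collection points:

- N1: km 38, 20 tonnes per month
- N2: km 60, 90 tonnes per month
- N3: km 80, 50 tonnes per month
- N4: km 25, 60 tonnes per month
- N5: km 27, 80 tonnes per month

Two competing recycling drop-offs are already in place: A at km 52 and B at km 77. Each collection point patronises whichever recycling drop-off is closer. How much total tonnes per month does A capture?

The indifferent point is the midpoint (52+77)/2 = 64.5; collection points left of it (closer to A at 52) go to A, those right go to B.
  N4 at 25 (w=60) → A
  N5 at 27 (w=80) → A
  N1 at 38 (w=20) → A
  N2 at 60 (w=90) → A
  N3 at 80 (w=50) → B
A captures 250; B captures 50.

250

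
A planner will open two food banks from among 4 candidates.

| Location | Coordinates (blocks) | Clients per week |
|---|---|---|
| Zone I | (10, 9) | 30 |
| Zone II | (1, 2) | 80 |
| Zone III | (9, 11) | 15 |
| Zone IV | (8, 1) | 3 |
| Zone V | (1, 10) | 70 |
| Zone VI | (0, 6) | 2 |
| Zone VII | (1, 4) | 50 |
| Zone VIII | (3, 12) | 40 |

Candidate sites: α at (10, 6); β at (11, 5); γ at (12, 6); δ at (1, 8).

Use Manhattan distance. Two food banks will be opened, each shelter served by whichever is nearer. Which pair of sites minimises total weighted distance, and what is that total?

{α, δ}, total 1267

Evaluate every pair (each demand assigned to the nearer of the two):
  {α, δ}: total = 1267
  {β, δ}: total = 1357
  {γ, δ}: total = 1363
  {α, β}: total = 3241
  {α, γ}: total = 3241
  {β, γ}: total = 3555
Best pair: {α, δ} with total 1267.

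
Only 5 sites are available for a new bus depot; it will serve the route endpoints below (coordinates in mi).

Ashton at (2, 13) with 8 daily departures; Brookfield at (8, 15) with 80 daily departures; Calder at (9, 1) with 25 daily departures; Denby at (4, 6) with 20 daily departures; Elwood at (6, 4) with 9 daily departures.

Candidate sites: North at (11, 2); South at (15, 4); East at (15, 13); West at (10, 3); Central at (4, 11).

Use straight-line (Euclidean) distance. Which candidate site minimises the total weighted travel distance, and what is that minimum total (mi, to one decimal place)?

Total weighted distance at each candidate:
  North (11, 2): total = 1446.6
  South (15, 4): total = 1641.9
  East (15, 13): total = 1397.1
  West (10, 3): total = 1302.9
  Central (4, 11): total = 920.2
Minimum is at Central with total 920.2 mi.

Central, total 920.2 mi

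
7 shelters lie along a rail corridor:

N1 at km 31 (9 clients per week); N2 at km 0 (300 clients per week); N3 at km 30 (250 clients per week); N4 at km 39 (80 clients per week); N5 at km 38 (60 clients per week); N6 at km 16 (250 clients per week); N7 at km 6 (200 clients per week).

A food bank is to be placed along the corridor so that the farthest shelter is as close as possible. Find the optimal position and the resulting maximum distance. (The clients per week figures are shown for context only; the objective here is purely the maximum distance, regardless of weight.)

The 1-center on a line is the midpoint of the two extreme points: leftmost at 0, rightmost at 39.
Optimal location = (0 + 39)/2 = 19.5; maximum distance = (39 − 0)/2 = 19.5.

location 19.5, max distance 19.5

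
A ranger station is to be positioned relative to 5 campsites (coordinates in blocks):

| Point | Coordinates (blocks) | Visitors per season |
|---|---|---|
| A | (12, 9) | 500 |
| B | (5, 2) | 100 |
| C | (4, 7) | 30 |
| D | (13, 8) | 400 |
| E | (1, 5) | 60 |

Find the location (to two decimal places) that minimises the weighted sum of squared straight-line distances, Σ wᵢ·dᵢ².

(10.90, 7.72)

The minimiser of Σwᵢ‖p−pᵢ‖² is the weighted centroid p* = (Σwᵢpᵢ)/(Σwᵢ).
Σwᵢ = 1090.
Σwᵢxᵢ = 500·12 + 100·5 + 30·4 + 400·13 + 60·1 = 11880.
Σwᵢyᵢ = 500·9 + 100·2 + 30·7 + 400·8 + 60·5 = 8410.
x* = 11880/1090 = 10.90, y* = 8410/1090 = 7.72.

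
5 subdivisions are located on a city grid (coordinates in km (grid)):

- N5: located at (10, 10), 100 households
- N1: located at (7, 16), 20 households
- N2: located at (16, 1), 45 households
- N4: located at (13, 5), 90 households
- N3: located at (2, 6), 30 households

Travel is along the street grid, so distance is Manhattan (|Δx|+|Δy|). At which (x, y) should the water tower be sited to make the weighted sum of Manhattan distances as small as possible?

Manhattan distance separates: Σwᵢ(|x−xᵢ|+|y−yᵢ|) = Σwᵢ|x−xᵢ| + Σwᵢ|y−yᵢ|, so x and y are optimised independently as 1-D weighted medians.
Total weight W = 285; half = 142.5.
x-coordinate, sorted with cumulative weight:
  x=2 (N3, w=30) cum 30
  x=7 (N1, w=20) cum 50
  x=10 (N5, w=100) cum 150  ← median
  x=13 (N4, w=90) cum 240
  x=16 (N2, w=45) cum 285
⇒ x* = 10
y-coordinate, sorted with cumulative weight:
  y=1 (N2, w=45) cum 45
  y=5 (N4, w=90) cum 135
  y=6 (N3, w=30) cum 165  ← median
  y=10 (N5, w=100) cum 265
  y=16 (N1, w=20) cum 285
⇒ y* = 6

(10, 6)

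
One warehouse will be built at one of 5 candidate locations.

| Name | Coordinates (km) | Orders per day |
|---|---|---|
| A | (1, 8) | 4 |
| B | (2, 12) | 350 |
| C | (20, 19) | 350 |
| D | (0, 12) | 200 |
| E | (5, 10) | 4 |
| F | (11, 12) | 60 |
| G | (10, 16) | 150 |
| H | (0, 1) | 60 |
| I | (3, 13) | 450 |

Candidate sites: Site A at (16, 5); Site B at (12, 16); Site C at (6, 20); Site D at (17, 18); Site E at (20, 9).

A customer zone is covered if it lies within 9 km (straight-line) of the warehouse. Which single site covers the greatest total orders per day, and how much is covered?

Coverage radius r = 9 km; a point is covered iff (Δx)²+(Δy)² ≤ 9² = 81.
  Site A (16, 5): covers {F} → 60
  Site B (12, 16): covers {C, F, G} → 560
  Site C (6, 20): covers {B, G, I} → 950
  Site D (17, 18): covers {C, F, G} → 560
  Site E (20, 9): covers {none} → 0
Maximum coverage at Site C: 950 orders per day.

Site C, covering 950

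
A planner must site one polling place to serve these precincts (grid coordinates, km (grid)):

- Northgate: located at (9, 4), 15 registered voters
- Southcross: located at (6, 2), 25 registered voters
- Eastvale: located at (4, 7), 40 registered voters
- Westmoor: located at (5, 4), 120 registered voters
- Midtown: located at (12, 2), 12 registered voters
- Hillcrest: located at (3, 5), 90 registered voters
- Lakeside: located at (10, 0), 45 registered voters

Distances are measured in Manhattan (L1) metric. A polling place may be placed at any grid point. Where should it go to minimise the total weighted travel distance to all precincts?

(5, 4)

Manhattan distance separates: Σwᵢ(|x−xᵢ|+|y−yᵢ|) = Σwᵢ|x−xᵢ| + Σwᵢ|y−yᵢ|, so x and y are optimised independently as 1-D weighted medians.
Total weight W = 347; half = 173.5.
x-coordinate, sorted with cumulative weight:
  x=3 (Hillcrest, w=90) cum 90
  x=4 (Eastvale, w=40) cum 130
  x=5 (Westmoor, w=120) cum 250  ← median
  x=6 (Southcross, w=25) cum 275
  x=9 (Northgate, w=15) cum 290
  x=10 (Lakeside, w=45) cum 335
  x=12 (Midtown, w=12) cum 347
⇒ x* = 5
y-coordinate, sorted with cumulative weight:
  y=0 (Lakeside, w=45) cum 45
  y=2 (Southcross, w=25) cum 70
  y=2 (Midtown, w=12) cum 82
  y=4 (Northgate, w=15) cum 97
  y=4 (Westmoor, w=120) cum 217  ← median
  y=5 (Hillcrest, w=90) cum 307
  y=7 (Eastvale, w=40) cum 347
⇒ y* = 4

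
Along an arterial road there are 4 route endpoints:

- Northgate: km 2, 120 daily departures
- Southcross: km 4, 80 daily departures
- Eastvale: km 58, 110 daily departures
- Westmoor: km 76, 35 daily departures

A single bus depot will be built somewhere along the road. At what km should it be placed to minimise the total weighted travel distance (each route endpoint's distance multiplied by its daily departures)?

x = 4

For a sum of weighted absolute distances on a line, the optimum is the weighted median (not the mean). Total weight W = 345; half-weight = 172.5.
Sort by position and accumulate weight:
  km 2 (Northgate, w=120) → cum 120
  km 4 (Southcross, w=80) → cum 200  ≥ 172.5 → median here
  km 58 (Eastvale, w=110) → cum 310
  km 76 (Westmoor, w=35) → cum 345
Optimal location: km 4.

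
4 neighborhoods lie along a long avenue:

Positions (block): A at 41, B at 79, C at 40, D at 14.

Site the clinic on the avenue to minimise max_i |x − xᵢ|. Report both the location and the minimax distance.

location 46.5, max distance 32.5

The 1-center on a line is the midpoint of the two extreme points: leftmost at 14, rightmost at 79.
Optimal location = (14 + 79)/2 = 46.5; maximum distance = (79 − 14)/2 = 32.5.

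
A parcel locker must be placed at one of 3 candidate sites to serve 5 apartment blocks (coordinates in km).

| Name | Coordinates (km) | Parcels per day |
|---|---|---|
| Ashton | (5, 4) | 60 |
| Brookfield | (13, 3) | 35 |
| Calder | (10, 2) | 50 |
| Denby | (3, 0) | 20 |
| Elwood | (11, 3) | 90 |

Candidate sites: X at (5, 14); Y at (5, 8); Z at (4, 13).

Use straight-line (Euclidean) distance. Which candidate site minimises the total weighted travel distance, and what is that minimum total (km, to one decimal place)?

Total weighted distance at each candidate:
  X (5, 14): total = 3136.6
  Y (5, 8): total = 1828.5
  Z (4, 13): total = 3000.1
Minimum is at Y with total 1828.5 km.

Y, total 1828.5 km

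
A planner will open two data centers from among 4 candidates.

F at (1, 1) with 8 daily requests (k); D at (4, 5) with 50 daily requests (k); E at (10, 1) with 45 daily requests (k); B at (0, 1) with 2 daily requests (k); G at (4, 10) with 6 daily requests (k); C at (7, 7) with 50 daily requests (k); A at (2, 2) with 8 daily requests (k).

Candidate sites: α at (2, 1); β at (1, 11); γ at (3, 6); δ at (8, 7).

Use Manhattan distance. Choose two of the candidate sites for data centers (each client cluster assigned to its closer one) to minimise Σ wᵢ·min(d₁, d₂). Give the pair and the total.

{γ, δ}, total 652

Evaluate every pair (each demand assigned to the nearer of the two):
  {γ, δ}: total = 652
  {α, γ}: total = 760
  {α, δ}: total = 772
  {β, δ}: total = 916
  {β, γ}: total = 1026
  {α, β}: total = 1204
Best pair: {γ, δ} with total 652.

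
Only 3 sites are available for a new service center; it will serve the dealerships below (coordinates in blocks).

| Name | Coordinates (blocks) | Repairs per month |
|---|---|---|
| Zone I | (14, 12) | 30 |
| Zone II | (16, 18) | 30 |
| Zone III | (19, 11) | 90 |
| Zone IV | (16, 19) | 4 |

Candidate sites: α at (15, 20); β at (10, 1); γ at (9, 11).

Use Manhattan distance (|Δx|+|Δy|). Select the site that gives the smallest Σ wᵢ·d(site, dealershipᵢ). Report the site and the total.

α, total 1538 blocks

Total weighted distance at each candidate:
  α (15, 20): total = 1538
  β (10, 1): total = 2946
  γ (9, 11): total = 1560
Minimum is at α with total 1538 blocks.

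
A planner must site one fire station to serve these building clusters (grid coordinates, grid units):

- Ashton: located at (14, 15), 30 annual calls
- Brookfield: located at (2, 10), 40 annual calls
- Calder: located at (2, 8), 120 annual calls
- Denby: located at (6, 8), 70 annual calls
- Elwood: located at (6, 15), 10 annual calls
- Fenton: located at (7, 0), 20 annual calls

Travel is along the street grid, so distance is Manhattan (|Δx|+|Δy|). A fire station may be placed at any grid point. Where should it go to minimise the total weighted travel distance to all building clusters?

(2, 8)

Manhattan distance separates: Σwᵢ(|x−xᵢ|+|y−yᵢ|) = Σwᵢ|x−xᵢ| + Σwᵢ|y−yᵢ|, so x and y are optimised independently as 1-D weighted medians.
Total weight W = 290; half = 145.
x-coordinate, sorted with cumulative weight:
  x=2 (Brookfield, w=40) cum 40
  x=2 (Calder, w=120) cum 160  ← median
  x=6 (Denby, w=70) cum 230
  x=6 (Elwood, w=10) cum 240
  x=7 (Fenton, w=20) cum 260
  x=14 (Ashton, w=30) cum 290
⇒ x* = 2
y-coordinate, sorted with cumulative weight:
  y=0 (Fenton, w=20) cum 20
  y=8 (Calder, w=120) cum 140
  y=8 (Denby, w=70) cum 210  ← median
  y=10 (Brookfield, w=40) cum 250
  y=15 (Ashton, w=30) cum 280
  y=15 (Elwood, w=10) cum 290
⇒ y* = 8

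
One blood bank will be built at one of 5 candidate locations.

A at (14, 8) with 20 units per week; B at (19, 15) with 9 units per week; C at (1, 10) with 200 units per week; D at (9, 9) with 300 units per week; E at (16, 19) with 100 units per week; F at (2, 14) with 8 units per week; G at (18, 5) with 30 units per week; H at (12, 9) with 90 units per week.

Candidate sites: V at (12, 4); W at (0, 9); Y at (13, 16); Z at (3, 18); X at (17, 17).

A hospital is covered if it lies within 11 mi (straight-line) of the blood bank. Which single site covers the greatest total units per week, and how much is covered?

Y, covering 519

Coverage radius r = 11 mi; a point is covered iff (Δx)²+(Δy)² ≤ 11² = 121.
  V (12, 4): covers {A, D, G, H} → 440
  W (0, 9): covers {C, D, F} → 508
  Y (13, 16): covers {A, B, D, E, H} → 519
  Z (3, 18): covers {C, D, F} → 508
  X (17, 17): covers {A, B, E, H} → 219
Maximum coverage at Y: 519 units per week.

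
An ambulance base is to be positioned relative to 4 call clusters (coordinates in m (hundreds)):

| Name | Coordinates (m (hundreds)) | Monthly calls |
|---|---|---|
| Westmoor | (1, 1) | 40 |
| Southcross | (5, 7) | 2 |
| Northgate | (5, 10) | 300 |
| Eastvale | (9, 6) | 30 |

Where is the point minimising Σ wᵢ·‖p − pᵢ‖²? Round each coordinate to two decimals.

The minimiser of Σwᵢ‖p−pᵢ‖² is the weighted centroid p* = (Σwᵢpᵢ)/(Σwᵢ).
Σwᵢ = 372.
Σwᵢxᵢ = 40·1 + 2·5 + 300·5 + 30·9 = 1820.
Σwᵢyᵢ = 40·1 + 2·7 + 300·10 + 30·6 = 3234.
x* = 1820/372 = 4.89, y* = 3234/372 = 8.69.

(4.89, 8.69)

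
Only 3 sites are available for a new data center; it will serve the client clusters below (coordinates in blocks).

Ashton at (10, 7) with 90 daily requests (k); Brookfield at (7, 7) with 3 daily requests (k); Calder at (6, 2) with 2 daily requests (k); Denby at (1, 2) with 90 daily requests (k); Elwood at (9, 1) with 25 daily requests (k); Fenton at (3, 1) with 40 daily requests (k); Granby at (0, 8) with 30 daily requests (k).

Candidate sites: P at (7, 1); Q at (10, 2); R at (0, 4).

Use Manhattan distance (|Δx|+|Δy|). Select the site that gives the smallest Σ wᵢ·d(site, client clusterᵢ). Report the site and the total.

Total weighted distance at each candidate:
  P (7, 1): total = 2092
  Q (10, 2): total = 2142
  R (0, 4): total = 2146
Minimum is at P with total 2092 blocks.

P, total 2092 blocks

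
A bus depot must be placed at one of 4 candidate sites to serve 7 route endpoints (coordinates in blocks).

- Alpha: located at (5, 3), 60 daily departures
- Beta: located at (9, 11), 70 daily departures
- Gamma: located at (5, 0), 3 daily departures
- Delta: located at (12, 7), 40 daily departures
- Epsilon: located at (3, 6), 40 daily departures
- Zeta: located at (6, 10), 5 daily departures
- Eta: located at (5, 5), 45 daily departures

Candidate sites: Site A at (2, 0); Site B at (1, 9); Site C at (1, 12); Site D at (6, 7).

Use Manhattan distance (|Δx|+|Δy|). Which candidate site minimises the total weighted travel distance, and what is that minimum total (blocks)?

Site D, total 1364 blocks

Total weighted distance at each candidate:
  Site A (2, 0): total = 3019
  Site B (1, 9): total = 2449
  Site C (1, 12): total = 2948
  Site D (6, 7): total = 1364
Minimum is at Site D with total 1364 blocks.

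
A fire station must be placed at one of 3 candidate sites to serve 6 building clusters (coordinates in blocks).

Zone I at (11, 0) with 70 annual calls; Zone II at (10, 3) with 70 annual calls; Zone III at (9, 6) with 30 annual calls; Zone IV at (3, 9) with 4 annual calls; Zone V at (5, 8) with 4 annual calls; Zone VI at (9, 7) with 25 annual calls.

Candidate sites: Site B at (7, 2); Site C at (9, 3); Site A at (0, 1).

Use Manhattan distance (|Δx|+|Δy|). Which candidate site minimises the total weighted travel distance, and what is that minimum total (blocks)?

Site C, total 694 blocks

Total weighted distance at each candidate:
  Site B (7, 2): total = 1131
  Site C (9, 3): total = 694
  Site A (0, 1): total = 2567
Minimum is at Site C with total 694 blocks.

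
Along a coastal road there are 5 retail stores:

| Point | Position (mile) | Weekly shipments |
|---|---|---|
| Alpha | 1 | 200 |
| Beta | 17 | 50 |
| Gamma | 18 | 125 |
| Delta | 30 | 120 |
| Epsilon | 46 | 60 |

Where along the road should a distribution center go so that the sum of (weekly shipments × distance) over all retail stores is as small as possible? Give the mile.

For a sum of weighted absolute distances on a line, the optimum is the weighted median (not the mean). Total weight W = 555; half-weight = 277.5.
Sort by position and accumulate weight:
  mile 1 (Alpha, w=200) → cum 200
  mile 17 (Beta, w=50) → cum 250
  mile 18 (Gamma, w=125) → cum 375  ≥ 277.5 → median here
  mile 30 (Delta, w=120) → cum 495
  mile 46 (Epsilon, w=60) → cum 555
Optimal location: mile 18.

x = 18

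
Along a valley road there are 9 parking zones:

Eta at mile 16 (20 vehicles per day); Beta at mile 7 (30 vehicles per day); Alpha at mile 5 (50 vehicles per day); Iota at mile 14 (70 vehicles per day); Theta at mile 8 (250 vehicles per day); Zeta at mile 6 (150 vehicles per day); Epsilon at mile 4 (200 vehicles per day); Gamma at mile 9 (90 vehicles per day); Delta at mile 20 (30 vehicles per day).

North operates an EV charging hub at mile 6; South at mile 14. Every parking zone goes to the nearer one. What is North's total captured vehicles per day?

770

The indifferent point is the midpoint (6+14)/2 = 10; parking zones left of it (closer to North at 6) go to North, those right go to South.
  Epsilon at 4 (w=200) → North
  Alpha at 5 (w=50) → North
  Zeta at 6 (w=150) → North
  Beta at 7 (w=30) → North
  Theta at 8 (w=250) → North
  Gamma at 9 (w=90) → North
  Iota at 14 (w=70) → South
  Eta at 16 (w=20) → South
  Delta at 20 (w=30) → South
North captures 770; South captures 120.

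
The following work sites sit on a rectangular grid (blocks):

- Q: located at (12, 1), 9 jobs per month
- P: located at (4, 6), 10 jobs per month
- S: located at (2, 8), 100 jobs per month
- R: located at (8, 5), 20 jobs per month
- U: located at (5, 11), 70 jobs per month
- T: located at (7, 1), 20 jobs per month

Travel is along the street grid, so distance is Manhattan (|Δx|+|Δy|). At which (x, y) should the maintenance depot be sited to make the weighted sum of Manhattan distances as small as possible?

Manhattan distance separates: Σwᵢ(|x−xᵢ|+|y−yᵢ|) = Σwᵢ|x−xᵢ| + Σwᵢ|y−yᵢ|, so x and y are optimised independently as 1-D weighted medians.
Total weight W = 229; half = 114.5.
x-coordinate, sorted with cumulative weight:
  x=2 (S, w=100) cum 100
  x=4 (P, w=10) cum 110
  x=5 (U, w=70) cum 180  ← median
  x=7 (T, w=20) cum 200
  x=8 (R, w=20) cum 220
  x=12 (Q, w=9) cum 229
⇒ x* = 5
y-coordinate, sorted with cumulative weight:
  y=1 (Q, w=9) cum 9
  y=1 (T, w=20) cum 29
  y=5 (R, w=20) cum 49
  y=6 (P, w=10) cum 59
  y=8 (S, w=100) cum 159  ← median
  y=11 (U, w=70) cum 229
⇒ y* = 8

(5, 8)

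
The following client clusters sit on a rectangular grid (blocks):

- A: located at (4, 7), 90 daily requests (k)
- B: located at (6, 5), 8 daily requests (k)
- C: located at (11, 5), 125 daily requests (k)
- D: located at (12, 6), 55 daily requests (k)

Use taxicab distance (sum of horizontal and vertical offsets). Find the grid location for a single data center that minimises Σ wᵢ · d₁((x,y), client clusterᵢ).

Manhattan distance separates: Σwᵢ(|x−xᵢ|+|y−yᵢ|) = Σwᵢ|x−xᵢ| + Σwᵢ|y−yᵢ|, so x and y are optimised independently as 1-D weighted medians.
Total weight W = 278; half = 139.
x-coordinate, sorted with cumulative weight:
  x=4 (A, w=90) cum 90
  x=6 (B, w=8) cum 98
  x=11 (C, w=125) cum 223  ← median
  x=12 (D, w=55) cum 278
⇒ x* = 11
y-coordinate, sorted with cumulative weight:
  y=5 (B, w=8) cum 8
  y=5 (C, w=125) cum 133
  y=6 (D, w=55) cum 188  ← median
  y=7 (A, w=90) cum 278
⇒ y* = 6

(11, 6)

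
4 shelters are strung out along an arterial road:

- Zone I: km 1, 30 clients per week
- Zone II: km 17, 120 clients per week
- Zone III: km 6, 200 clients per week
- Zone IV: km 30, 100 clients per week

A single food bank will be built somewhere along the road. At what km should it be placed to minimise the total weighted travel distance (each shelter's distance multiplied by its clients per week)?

x = 6

For a sum of weighted absolute distances on a line, the optimum is the weighted median (not the mean). Total weight W = 450; half-weight = 225.
Sort by position and accumulate weight:
  km 1 (Zone I, w=30) → cum 30
  km 6 (Zone III, w=200) → cum 230  ≥ 225 → median here
  km 17 (Zone II, w=120) → cum 350
  km 30 (Zone IV, w=100) → cum 450
Optimal location: km 6.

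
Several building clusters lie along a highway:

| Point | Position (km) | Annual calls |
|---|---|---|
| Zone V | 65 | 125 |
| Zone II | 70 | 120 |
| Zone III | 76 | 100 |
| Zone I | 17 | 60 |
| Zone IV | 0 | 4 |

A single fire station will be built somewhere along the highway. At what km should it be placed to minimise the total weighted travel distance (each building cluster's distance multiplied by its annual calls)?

For a sum of weighted absolute distances on a line, the optimum is the weighted median (not the mean). Total weight W = 409; half-weight = 204.5.
Sort by position and accumulate weight:
  km 0 (Zone IV, w=4) → cum 4
  km 17 (Zone I, w=60) → cum 64
  km 65 (Zone V, w=125) → cum 189
  km 70 (Zone II, w=120) → cum 309  ≥ 204.5 → median here
  km 76 (Zone III, w=100) → cum 409
Optimal location: km 70.

x = 70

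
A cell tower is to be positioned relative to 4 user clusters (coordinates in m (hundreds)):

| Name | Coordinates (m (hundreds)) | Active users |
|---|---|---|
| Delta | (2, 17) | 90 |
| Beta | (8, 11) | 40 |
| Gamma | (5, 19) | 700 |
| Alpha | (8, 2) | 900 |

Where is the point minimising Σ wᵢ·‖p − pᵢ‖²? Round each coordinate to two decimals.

The minimiser of Σwᵢ‖p−pᵢ‖² is the weighted centroid p* = (Σwᵢpᵢ)/(Σwᵢ).
Σwᵢ = 1730.
Σwᵢxᵢ = 90·2 + 40·8 + 700·5 + 900·8 = 11200.
Σwᵢyᵢ = 90·17 + 40·11 + 700·19 + 900·2 = 17070.
x* = 11200/1730 = 6.47, y* = 17070/1730 = 9.87.

(6.47, 9.87)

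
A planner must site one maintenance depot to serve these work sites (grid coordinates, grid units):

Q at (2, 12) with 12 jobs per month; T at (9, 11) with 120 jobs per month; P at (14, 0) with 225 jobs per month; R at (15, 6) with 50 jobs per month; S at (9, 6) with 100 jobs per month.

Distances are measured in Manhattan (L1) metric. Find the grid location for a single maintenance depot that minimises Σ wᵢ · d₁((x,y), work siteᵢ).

(14, 6)

Manhattan distance separates: Σwᵢ(|x−xᵢ|+|y−yᵢ|) = Σwᵢ|x−xᵢ| + Σwᵢ|y−yᵢ|, so x and y are optimised independently as 1-D weighted medians.
Total weight W = 507; half = 253.5.
x-coordinate, sorted with cumulative weight:
  x=2 (Q, w=12) cum 12
  x=9 (T, w=120) cum 132
  x=9 (S, w=100) cum 232
  x=14 (P, w=225) cum 457  ← median
  x=15 (R, w=50) cum 507
⇒ x* = 14
y-coordinate, sorted with cumulative weight:
  y=0 (P, w=225) cum 225
  y=6 (R, w=50) cum 275  ← median
  y=6 (S, w=100) cum 375
  y=11 (T, w=120) cum 495
  y=12 (Q, w=12) cum 507
⇒ y* = 6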